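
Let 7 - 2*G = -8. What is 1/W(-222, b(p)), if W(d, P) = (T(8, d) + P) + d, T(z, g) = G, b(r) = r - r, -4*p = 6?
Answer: -2/429 ≈ -0.0046620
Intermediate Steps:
G = 15/2 (G = 7/2 - ½*(-8) = 7/2 + 4 = 15/2 ≈ 7.5000)
p = -3/2 (p = -¼*6 = -3/2 ≈ -1.5000)
b(r) = 0
T(z, g) = 15/2
W(d, P) = 15/2 + P + d (W(d, P) = (15/2 + P) + d = 15/2 + P + d)
1/W(-222, b(p)) = 1/(15/2 + 0 - 222) = 1/(-429/2) = -2/429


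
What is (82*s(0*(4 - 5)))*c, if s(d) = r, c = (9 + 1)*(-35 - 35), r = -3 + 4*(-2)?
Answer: 631400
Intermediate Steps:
r = -11 (r = -3 - 8 = -11)
c = -700 (c = 10*(-70) = -700)
s(d) = -11
(82*s(0*(4 - 5)))*c = (82*(-11))*(-700) = -902*(-700) = 631400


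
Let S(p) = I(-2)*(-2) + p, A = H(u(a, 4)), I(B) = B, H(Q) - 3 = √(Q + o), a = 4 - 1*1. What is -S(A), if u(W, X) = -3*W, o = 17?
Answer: -7 - 2*√2 ≈ -9.8284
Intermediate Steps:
a = 3 (a = 4 - 1 = 3)
H(Q) = 3 + √(17 + Q) (H(Q) = 3 + √(Q + 17) = 3 + √(17 + Q))
A = 3 + 2*√2 (A = 3 + √(17 - 3*3) = 3 + √(17 - 9) = 3 + √8 = 3 + 2*√2 ≈ 5.8284)
S(p) = 4 + p (S(p) = -2*(-2) + p = 4 + p)
-S(A) = -(4 + (3 + 2*√2)) = -(7 + 2*√2) = -7 - 2*√2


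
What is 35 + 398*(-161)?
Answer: -64043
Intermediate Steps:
35 + 398*(-161) = 35 - 64078 = -64043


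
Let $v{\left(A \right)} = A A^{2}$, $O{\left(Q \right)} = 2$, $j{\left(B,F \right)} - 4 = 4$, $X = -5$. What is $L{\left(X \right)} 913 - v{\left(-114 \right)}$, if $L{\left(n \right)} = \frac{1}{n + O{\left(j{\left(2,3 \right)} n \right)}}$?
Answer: $\frac{4443719}{3} \approx 1.4812 \cdot 10^{6}$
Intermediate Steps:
$j{\left(B,F \right)} = 8$ ($j{\left(B,F \right)} = 4 + 4 = 8$)
$v{\left(A \right)} = A^{3}$
$L{\left(n \right)} = \frac{1}{2 + n}$ ($L{\left(n \right)} = \frac{1}{n + 2} = \frac{1}{2 + n}$)
$L{\left(X \right)} 913 - v{\left(-114 \right)} = \frac{1}{2 - 5} \cdot 913 - \left(-114\right)^{3} = \frac{1}{-3} \cdot 913 - -1481544 = \left(- \frac{1}{3}\right) 913 + 1481544 = - \frac{913}{3} + 1481544 = \frac{4443719}{3}$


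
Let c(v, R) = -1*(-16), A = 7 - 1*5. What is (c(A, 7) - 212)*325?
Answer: -63700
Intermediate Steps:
A = 2 (A = 7 - 5 = 2)
c(v, R) = 16
(c(A, 7) - 212)*325 = (16 - 212)*325 = -196*325 = -63700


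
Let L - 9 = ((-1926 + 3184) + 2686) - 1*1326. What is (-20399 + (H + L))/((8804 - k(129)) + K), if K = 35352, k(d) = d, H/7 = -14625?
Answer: -120147/44027 ≈ -2.7289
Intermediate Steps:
H = -102375 (H = 7*(-14625) = -102375)
L = 2627 (L = 9 + (((-1926 + 3184) + 2686) - 1*1326) = 9 + ((1258 + 2686) - 1326) = 9 + (3944 - 1326) = 9 + 2618 = 2627)
(-20399 + (H + L))/((8804 - k(129)) + K) = (-20399 + (-102375 + 2627))/((8804 - 1*129) + 35352) = (-20399 - 99748)/((8804 - 129) + 35352) = -120147/(8675 + 35352) = -120147/44027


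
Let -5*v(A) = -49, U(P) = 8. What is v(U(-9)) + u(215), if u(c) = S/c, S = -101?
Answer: 2006/215 ≈ 9.3302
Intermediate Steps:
u(c) = -101/c
v(A) = 49/5 (v(A) = -⅕*(-49) = 49/5)
v(U(-9)) + u(215) = 49/5 - 101/215 = 2006/215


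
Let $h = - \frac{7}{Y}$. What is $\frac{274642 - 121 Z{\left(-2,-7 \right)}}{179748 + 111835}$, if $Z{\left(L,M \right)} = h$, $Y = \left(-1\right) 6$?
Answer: $\frac{1647005}{1749498} \approx 0.94142$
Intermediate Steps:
$Y = -6$
$h = \frac{7}{6}$ ($h = - \frac{7}{-6} = \left(-7\right) \left(- \frac{1}{6}\right) = \frac{7}{6} \approx 1.1667$)
$Z{\left(L,M \right)} = \frac{7}{6}$
$\frac{274642 - 121 Z{\left(-2,-7 \right)}}{179748 + 111835} = \frac{274642 - \frac{847}{6}}{179748 + 111835} = \frac{274642 + \left(- \frac{847}{6} + 0\right)}{291583} = \left(274642 - \frac{847}{6}\right) \frac{1}{291583} = \frac{1647005}{6} \cdot \frac{1}{291583} = \frac{1647005}{1749498}$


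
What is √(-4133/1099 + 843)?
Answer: 2*√253408519/1099 ≈ 28.970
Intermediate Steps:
√(-4133/1099 + 843) = √(922324/1099) = 2*√253408519/1099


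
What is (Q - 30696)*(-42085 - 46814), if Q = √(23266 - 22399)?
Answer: 2728843704 - 1511283*√3 ≈ 2.7262e+9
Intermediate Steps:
Q = 17*√3 (Q = √867 = 17*√3 ≈ 29.445)
(Q - 30696)*(-42085 - 46814) = (17*√3 - 30696)*(-42085 - 46814) = (-30696 + 17*√3)*(-88899) = 2728843704 - 1511283*√3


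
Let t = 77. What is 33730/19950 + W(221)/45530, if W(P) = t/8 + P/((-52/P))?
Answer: 242748941/145331760 ≈ 1.6703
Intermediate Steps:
W(P) = 77/8 - P²/52 (W(P) = 77/8 + P/((-52/P)) = 77*(⅛) + P*(-P/52) = 77/8 - P²/52)
33730/19950 + W(221)/45530 = 33730/19950 + (77/8 - 1/52*221²)/45530 = 33730*(1/19950) + (77/8 - 1/52*48841)*(1/45530) = 3373/1995 + (77/8 - 3757/4)*(1/45530) = 3373/1995 - 7437/8*1/45530 = 3373/1995 - 7437/364240 = 242748941/145331760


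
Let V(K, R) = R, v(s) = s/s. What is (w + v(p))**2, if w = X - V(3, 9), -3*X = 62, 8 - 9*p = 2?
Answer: 7396/9 ≈ 821.78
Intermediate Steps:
p = 2/3 (p = 8/9 - 1/9*2 = 8/9 - 2/9 = 2/3 ≈ 0.66667)
X = -62/3 (X = -1/3*62 = -62/3 ≈ -20.667)
v(s) = 1
w = -89/3 (w = -62/3 - 1*9 = -62/3 - 9 = -89/3 ≈ -29.667)
(w + v(p))**2 = (-89/3 + 1)**2 = (-86/3)**2 = 7396/9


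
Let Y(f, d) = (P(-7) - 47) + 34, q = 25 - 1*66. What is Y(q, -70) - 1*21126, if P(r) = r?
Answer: -21146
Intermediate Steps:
q = -41 (q = 25 - 66 = -41)
Y(f, d) = -20 (Y(f, d) = (-7 - 47) + 34 = -54 + 34 = -20)
Y(q, -70) - 1*21126 = -20 - 1*21126 = -20 - 21126 = -21146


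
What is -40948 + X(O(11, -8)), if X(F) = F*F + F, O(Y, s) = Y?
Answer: -40816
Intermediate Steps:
X(F) = F + F**2 (X(F) = F**2 + F = F + F**2)
-40948 + X(O(11, -8)) = -40948 + 11*(1 + 11) = -40948 + 11*12 = -40948 + 132 = -40816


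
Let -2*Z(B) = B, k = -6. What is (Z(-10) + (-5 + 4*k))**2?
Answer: 576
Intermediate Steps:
Z(B) = -B/2
(Z(-10) + (-5 + 4*k))**2 = (-1/2*(-10) + (-5 + 4*(-6)))**2 = (5 + (-5 - 24))**2 = (5 - 29)**2 = (-24)**2 = 576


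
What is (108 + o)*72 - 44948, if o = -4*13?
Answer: -40916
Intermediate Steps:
o = -52
(108 + o)*72 - 44948 = (108 - 52)*72 - 44948 = 56*72 - 44948 = 4032 - 44948 = -40916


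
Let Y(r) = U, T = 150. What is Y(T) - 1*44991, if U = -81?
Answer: -45072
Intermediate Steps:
Y(r) = -81
Y(T) - 1*44991 = -81 - 1*44991 = -81 - 44991 = -45072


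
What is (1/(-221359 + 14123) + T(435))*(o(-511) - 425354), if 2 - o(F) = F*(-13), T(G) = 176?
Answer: -15756384752325/207236 ≈ -7.6031e+7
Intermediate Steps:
o(F) = 2 + 13*F (o(F) = 2 - F*(-13) = 2 - (-13)*F = 2 + 13*F)
(1/(-221359 + 14123) + T(435))*(o(-511) - 425354) = (1/(-221359 + 14123) + 176)*((2 + 13*(-511)) - 425354) = (1/(-207236) + 176)*((2 - 6643) - 425354) = (-1/207236 + 176)*(-6641 - 425354) = (36473535/207236)*(-431995) = -15756384752325/207236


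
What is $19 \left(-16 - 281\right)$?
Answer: $-5643$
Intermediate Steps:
$19 \left(-16 - 281\right) = 19 \left(-297\right) = -5643$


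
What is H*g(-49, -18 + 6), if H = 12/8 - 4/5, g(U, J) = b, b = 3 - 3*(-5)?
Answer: 63/5 ≈ 12.600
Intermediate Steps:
b = 18 (b = 3 + 15 = 18)
g(U, J) = 18
H = 7/10 (H = 12*(⅛) - 4*⅕ = 3/2 - ⅘ = 7/10 ≈ 0.70000)
H*g(-49, -18 + 6) = (7/10)*18 = 63/5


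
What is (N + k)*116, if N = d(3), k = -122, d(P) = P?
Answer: -13804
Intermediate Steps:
N = 3
(N + k)*116 = (3 - 122)*116 = -119*116 = -13804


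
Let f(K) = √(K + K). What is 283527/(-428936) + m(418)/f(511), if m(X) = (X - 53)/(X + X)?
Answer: -283527/428936 + 5*√1022/11704 ≈ -0.64734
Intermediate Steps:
m(X) = (-53 + X)/(2*X) (m(X) = (-53 + X)/((2*X)) = (-53 + X)*(1/(2*X)) = (-53 + X)/(2*X))
f(K) = √2*√K (f(K) = √(2*K) = √2*√K)
283527/(-428936) + m(418)/f(511) = 283527/(-428936) + ((½)*(-53 + 418)/418)/((√2*√511)) = 283527*(-1/428936) + ((½)*(1/418)*365)/(√1022) = -283527/428936 + 365*(√1022/1022)/836 = -283527/428936 + 5*√1022/11704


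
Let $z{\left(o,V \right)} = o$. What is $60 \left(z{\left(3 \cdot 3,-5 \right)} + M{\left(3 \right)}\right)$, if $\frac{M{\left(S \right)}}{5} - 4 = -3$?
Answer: $840$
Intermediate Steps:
$M{\left(S \right)} = 5$ ($M{\left(S \right)} = 20 + 5 \left(-3\right) = 20 - 15 = 5$)
$60 \left(z{\left(3 \cdot 3,-5 \right)} + M{\left(3 \right)}\right) = 60 \left(3 \cdot 3 + 5\right) = 60 \left(9 + 5\right) = 60 \cdot 14 = 840$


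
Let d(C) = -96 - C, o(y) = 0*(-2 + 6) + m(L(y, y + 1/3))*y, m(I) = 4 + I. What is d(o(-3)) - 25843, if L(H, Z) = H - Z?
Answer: -25928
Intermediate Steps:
o(y) = 11*y/3 (o(y) = 0*(-2 + 6) + (4 + (y - (y + 1/3)))*y = 0*4 + (4 + (y - (y + 1*(1/3))))*y = 0 + (4 + (y - (y + 1/3)))*y = 0 + (4 + (y - (1/3 + y)))*y = 0 + (4 + (y + (-1/3 - y)))*y = 0 + (4 - 1/3)*y = 0 + 11*y/3 = 11*y/3)
d(o(-3)) - 25843 = (-96 - 11*(-3)/3) - 25843 = (-96 - 1*(-11)) - 25843 = (-96 + 11) - 25843 = -85 - 25843 = -25928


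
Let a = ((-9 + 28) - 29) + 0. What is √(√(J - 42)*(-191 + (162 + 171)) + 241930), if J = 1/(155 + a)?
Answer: √(5086578250 + 20590*I*√882905)/145 ≈ 491.86 + 0.93541*I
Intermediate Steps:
a = -10 (a = (19 - 29) + 0 = -10 + 0 = -10)
J = 1/145 (J = 1/(155 - 10) = 1/145 ≈ 0.0068966)
√(√(J - 42)*(-191 + (162 + 171)) + 241930) = √(√(1/145 - 42)*(-191 + (162 + 171)) + 241930) = √(√(-6089/145)*(-191 + 333) + 241930) = √((I*√882905/145)*142 + 241930) = √(142*I*√882905/145 + 241930) = √(241930 + 142*I*√882905/145)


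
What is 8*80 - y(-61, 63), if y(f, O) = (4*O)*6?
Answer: -872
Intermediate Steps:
y(f, O) = 24*O
8*80 - y(-61, 63) = 8*80 - 24*63 = 640 - 1*1512 = 640 - 1512 = -872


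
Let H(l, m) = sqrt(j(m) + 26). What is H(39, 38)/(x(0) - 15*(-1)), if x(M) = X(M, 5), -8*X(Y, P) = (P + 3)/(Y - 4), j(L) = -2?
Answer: 8*sqrt(6)/61 ≈ 0.32124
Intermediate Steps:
H(l, m) = 2*sqrt(6) (H(l, m) = sqrt(-2 + 26) = sqrt(24) = 2*sqrt(6))
X(Y, P) = -(3 + P)/(8*(-4 + Y)) (X(Y, P) = -(P + 3)/(8*(Y - 4)) = -(3 + P)/(8*(-4 + Y)))
x(M) = -1/(-4 + M) (x(M) = (-3 - 1*5)/(8*(-4 + M)) = (-3 - 5)/(8*(-4 + M)) = (1/8)*(-8)/(-4 + M) = -1/(-4 + M))
H(39, 38)/(x(0) - 15*(-1)) = (2*sqrt(6))/(-1/(-4 + 0) - 15*(-1)) = (2*sqrt(6))/(-1/(-4) + 15) = (2*sqrt(6))/(-1*(-1/4) + 15) = (2*sqrt(6))/(1/4 + 15) = (2*sqrt(6))/(61/4) = (2*sqrt(6))*(4/61) = 8*sqrt(6)/61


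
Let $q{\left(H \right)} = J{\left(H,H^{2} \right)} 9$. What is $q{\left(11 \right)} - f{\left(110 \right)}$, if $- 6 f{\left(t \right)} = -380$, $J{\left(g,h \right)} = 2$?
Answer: $- \frac{136}{3} \approx -45.333$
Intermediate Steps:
$f{\left(t \right)} = \frac{190}{3}$ ($f{\left(t \right)} = \left(- \frac{1}{6}\right) \left(-380\right) = \frac{190}{3}$)
$q{\left(H \right)} = 18$ ($q{\left(H \right)} = 2 \cdot 9 = 18$)
$q{\left(11 \right)} - f{\left(110 \right)} = 18 - \frac{190}{3} = - \frac{136}{3}$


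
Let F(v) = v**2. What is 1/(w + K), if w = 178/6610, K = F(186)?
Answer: 3305/114339869 ≈ 2.8905e-5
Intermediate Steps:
K = 34596 (K = 186**2 = 34596)
w = 89/3305 (w = (1/6610)*178 = 89/3305 ≈ 0.026929)
1/(w + K) = 1/(89/3305 + 34596) = 1/(114339869/3305) = 3305/114339869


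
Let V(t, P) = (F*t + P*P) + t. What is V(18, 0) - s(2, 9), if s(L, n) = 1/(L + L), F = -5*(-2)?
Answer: 791/4 ≈ 197.75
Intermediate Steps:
F = 10
s(L, n) = 1/(2*L)
V(t, P) = P**2 + 11*t (V(t, P) = (10*t + P*P) + t = (10*t + P**2) + t = (P**2 + 10*t) + t = P**2 + 11*t)
V(18, 0) - s(2, 9) = (0**2 + 11*18) - 1/(2*2) = (0 + 198) - 1/(2*2) = 198 - 1*1/4 = 198 - 1/4 = 791/4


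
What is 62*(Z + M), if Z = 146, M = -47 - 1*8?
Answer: 5642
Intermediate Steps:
M = -55 (M = -47 - 8 = -55)
62*(Z + M) = 62*(146 - 55) = 62*91 = 5642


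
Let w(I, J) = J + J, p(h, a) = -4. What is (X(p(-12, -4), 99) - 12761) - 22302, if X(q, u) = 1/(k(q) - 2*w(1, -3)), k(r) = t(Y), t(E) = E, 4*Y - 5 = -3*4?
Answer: -1437579/41 ≈ -35063.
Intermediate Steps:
w(I, J) = 2*J
Y = -7/4 (Y = 5/4 + (-3*4)/4 = 5/4 + (¼)*(-12) = 5/4 - 3 = -7/4 ≈ -1.7500)
k(r) = -7/4
X(q, u) = 4/41 (X(q, u) = 1/(-7/4 - 4*(-3)) = 1/(-7/4 - 2*(-6)) = 1/(-7/4 + 12) = 1/(41/4) = 4/41)
(X(p(-12, -4), 99) - 12761) - 22302 = (4/41 - 12761) - 22302 = -523197/41 - 22302 = -1437579/41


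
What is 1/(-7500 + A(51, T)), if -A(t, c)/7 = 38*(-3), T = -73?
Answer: -1/6702 ≈ -0.00014921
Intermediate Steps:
A(t, c) = 798 (A(t, c) = -266*(-3) = -7*(-114) = 798)
1/(-7500 + A(51, T)) = 1/(-7500 + 798) = 1/(-6702) = -1/6702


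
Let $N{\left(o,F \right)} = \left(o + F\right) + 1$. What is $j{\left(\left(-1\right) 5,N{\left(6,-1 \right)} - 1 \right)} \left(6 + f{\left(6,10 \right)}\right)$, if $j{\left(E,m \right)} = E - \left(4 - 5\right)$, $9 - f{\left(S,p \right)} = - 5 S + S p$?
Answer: $60$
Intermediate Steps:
$f{\left(S,p \right)} = 9 + 5 S - S p$ ($f{\left(S,p \right)} = 9 - \left(- 5 S + S p\right) = 9 + 5 S - S p$)
$N{\left(o,F \right)} = 1 + F + o$ ($N{\left(o,F \right)} = \left(F + o\right) + 1 = 1 + F + o$)
$j{\left(E,m \right)} = 1 + E$ ($j{\left(E,m \right)} = E - -1 = E + 1 = 1 + E$)
$j{\left(\left(-1\right) 5,N{\left(6,-1 \right)} - 1 \right)} \left(6 + f{\left(6,10 \right)}\right) = \left(1 - 5\right) \left(6 + \left(9 + 5 \cdot 6 - 6 \cdot 10\right)\right) = \left(1 - 5\right) \left(6 + \left(9 + 30 - 60\right)\right) = - 4 \left(6 - 21\right) = \left(-4\right) \left(-15\right) = 60$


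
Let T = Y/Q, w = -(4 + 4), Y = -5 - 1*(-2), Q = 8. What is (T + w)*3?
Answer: -201/8 ≈ -25.125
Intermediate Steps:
Y = -3 (Y = -5 + 2 = -3)
w = -8 (w = -1*8 = -8)
T = -3/8 ≈ -0.37500
(T + w)*3 = (-3/8 - 8)*3 = -67/8*3 = -201/8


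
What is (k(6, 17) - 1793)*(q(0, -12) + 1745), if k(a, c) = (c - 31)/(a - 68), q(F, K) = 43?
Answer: -99369888/31 ≈ -3.2055e+6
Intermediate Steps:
k(a, c) = (-31 + c)/(-68 + a)
(k(6, 17) - 1793)*(q(0, -12) + 1745) = ((-31 + 17)/(-68 + 6) - 1793)*(43 + 1745) = (-14/(-62) - 1793)*1788 = (-1/62*(-14) - 1793)*1788 = (7/31 - 1793)*1788 = -55576/31*1788 = -99369888/31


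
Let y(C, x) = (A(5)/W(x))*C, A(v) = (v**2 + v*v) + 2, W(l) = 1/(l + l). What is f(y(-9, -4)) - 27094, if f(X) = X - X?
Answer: -27094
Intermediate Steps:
W(l) = 1/(2*l)
A(v) = 2 + 2*v**2 (A(v) = (v**2 + v**2) + 2 = 2*v**2 + 2 = 2 + 2*v**2)
y(C, x) = 104*C*x (y(C, x) = ((2 + 2*5**2)/((1/(2*x))))*C = ((2 + 2*25)*(2*x))*C = ((2 + 50)*(2*x))*C = (52*(2*x))*C = (104*x)*C = 104*C*x)
f(X) = 0
f(y(-9, -4)) - 27094 = 0 - 27094 = -27094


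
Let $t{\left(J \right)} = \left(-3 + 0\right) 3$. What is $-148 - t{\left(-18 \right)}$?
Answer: $-139$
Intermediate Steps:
$t{\left(J \right)} = -9$ ($t{\left(J \right)} = \left(-3\right) 3 = -9$)
$-148 - t{\left(-18 \right)} = -148 - -9 = -148 + 9 = -139$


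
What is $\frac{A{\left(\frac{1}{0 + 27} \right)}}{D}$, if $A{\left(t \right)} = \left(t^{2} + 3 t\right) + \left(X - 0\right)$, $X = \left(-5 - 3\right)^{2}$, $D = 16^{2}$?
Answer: $\frac{23369}{93312} \approx 0.25044$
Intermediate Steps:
$D = 256$
$X = 64$ ($X = \left(-8\right)^{2} = 64$)
$A{\left(t \right)} = 64 + t^{2} + 3 t$ ($A{\left(t \right)} = \left(t^{2} + 3 t\right) + \left(64 - 0\right) = \left(t^{2} + 3 t\right) + \left(64 + 0\right) = \left(t^{2} + 3 t\right) + 64 = 64 + t^{2} + 3 t$)
$\frac{A{\left(\frac{1}{0 + 27} \right)}}{D} = \frac{64 + \left(\frac{1}{0 + 27}\right)^{2} + \frac{3}{0 + 27}}{256} = \left(64 + \left(\frac{1}{27}\right)^{2} + \frac{3}{27}\right) \frac{1}{256} = \left(64 + \left(\frac{1}{27}\right)^{2} + 3 \cdot \frac{1}{27}\right) \frac{1}{256} = \left(64 + \frac{1}{729} + \frac{1}{9}\right) \frac{1}{256} = \frac{46738}{729} \cdot \frac{1}{256} = \frac{23369}{93312}$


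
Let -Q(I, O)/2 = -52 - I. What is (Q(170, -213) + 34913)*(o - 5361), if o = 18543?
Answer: 466075974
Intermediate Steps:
Q(I, O) = 104 + 2*I (Q(I, O) = -2*(-52 - I) = 104 + 2*I)
(Q(170, -213) + 34913)*(o - 5361) = ((104 + 2*170) + 34913)*(18543 - 5361) = ((104 + 340) + 34913)*13182 = (444 + 34913)*13182 = 35357*13182 = 466075974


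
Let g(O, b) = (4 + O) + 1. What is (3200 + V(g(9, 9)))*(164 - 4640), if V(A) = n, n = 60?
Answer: -14591760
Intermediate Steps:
g(O, b) = 5 + O
V(A) = 60
(3200 + V(g(9, 9)))*(164 - 4640) = (3200 + 60)*(164 - 4640) = 3260*(-4476) = -14591760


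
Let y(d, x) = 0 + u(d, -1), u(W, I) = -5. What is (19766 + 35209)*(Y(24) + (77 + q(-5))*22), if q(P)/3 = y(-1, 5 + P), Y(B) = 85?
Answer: 79658775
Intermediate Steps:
y(d, x) = -5 (y(d, x) = 0 - 5 = -5)
q(P) = -15 (q(P) = 3*(-5) = -15)
(19766 + 35209)*(Y(24) + (77 + q(-5))*22) = (19766 + 35209)*(85 + (77 - 15)*22) = 54975*(85 + 62*22) = 54975*(85 + 1364) = 54975*1449 = 79658775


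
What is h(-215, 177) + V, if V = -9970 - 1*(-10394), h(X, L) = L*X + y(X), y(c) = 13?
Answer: -37618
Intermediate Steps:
h(X, L) = 13 + L*X (h(X, L) = L*X + 13 = 13 + L*X)
V = 424 (V = -9970 + 10394 = 424)
h(-215, 177) + V = (13 + 177*(-215)) + 424 = (13 - 38055) + 424 = -38042 + 424 = -37618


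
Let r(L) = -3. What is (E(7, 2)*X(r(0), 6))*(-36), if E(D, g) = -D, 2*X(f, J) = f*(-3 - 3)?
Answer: 2268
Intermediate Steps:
X(f, J) = -3*f (X(f, J) = (f*(-3 - 3))/2 = (f*(-6))/2 = (-6*f)/2 = -3*f)
(E(7, 2)*X(r(0), 6))*(-36) = ((-1*7)*(-3*(-3)))*(-36) = -7*9*(-36) = -63*(-36) = 2268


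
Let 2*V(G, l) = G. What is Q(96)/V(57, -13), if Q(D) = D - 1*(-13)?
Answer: 218/57 ≈ 3.8246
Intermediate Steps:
V(G, l) = G/2
Q(D) = 13 + D (Q(D) = D + 13 = 13 + D)
Q(96)/V(57, -13) = (13 + 96)/(((½)*57)) = 109/(57/2) = 109*(2/57) = 218/57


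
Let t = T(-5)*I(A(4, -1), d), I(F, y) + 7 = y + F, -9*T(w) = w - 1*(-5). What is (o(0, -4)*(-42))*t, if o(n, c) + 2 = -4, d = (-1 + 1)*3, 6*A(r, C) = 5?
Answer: 0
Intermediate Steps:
T(w) = -5/9 - w/9 (T(w) = -(w - 1*(-5))/9 = -(w + 5)/9 = -(5 + w)/9 = -5/9 - w/9)
A(r, C) = ⅚ (A(r, C) = (⅙)*5 = ⅚)
d = 0 (d = 0*3 = 0)
I(F, y) = -7 + F + y (I(F, y) = -7 + (y + F) = -7 + (F + y) = -7 + F + y)
o(n, c) = -6 (o(n, c) = -2 - 4 = -6)
t = 0 (t = (-5/9 - ⅑*(-5))*(-7 + ⅚ + 0) = (-5/9 + 5/9)*(-37/6) = 0*(-37/6) = 0)
(o(0, -4)*(-42))*t = -6*(-42)*0 = 252*0 = 0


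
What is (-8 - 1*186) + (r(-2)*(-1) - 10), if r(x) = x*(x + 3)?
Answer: -202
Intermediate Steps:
r(x) = x*(3 + x)
(-8 - 1*186) + (r(-2)*(-1) - 10) = (-8 - 1*186) + (-2*(3 - 2)*(-1) - 10) = (-8 - 186) + (-2*1*(-1) - 10) = -194 + (-2*(-1) - 10) = -194 + (2 - 10) = -194 - 8 = -202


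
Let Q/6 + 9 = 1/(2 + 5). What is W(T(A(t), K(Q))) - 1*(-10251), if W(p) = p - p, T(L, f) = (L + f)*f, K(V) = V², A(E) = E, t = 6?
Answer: 10251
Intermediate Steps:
Q = -372/7 (Q = -54 + 6/(2 + 5) = -54 + 6/7 = -372/7 ≈ -53.143)
T(L, f) = f*(L + f)
W(p) = 0
W(T(A(t), K(Q))) - 1*(-10251) = 0 - 1*(-10251) = 0 + 10251 = 10251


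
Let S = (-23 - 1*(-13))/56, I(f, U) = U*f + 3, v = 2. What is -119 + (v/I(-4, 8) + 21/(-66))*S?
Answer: -2124581/17864 ≈ -118.93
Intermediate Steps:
I(f, U) = 3 + U*f
S = -5/28 (S = (-23 + 13)*(1/56) = -10*1/56 = -5/28 ≈ -0.17857)
-119 + (v/I(-4, 8) + 21/(-66))*S = -119 + (2/(3 + 8*(-4)) + 21/(-66))*(-5/28) = -119 + (2/(3 - 32) + 21*(-1/66))*(-5/28) = -119 + (2/(-29) - 7/22)*(-5/28) = -119 + (2*(-1/29) - 7/22)*(-5/28) = -119 + (-2/29 - 7/22)*(-5/28) = -119 - 247/638*(-5/28) = -119 + 1235/17864 = -2124581/17864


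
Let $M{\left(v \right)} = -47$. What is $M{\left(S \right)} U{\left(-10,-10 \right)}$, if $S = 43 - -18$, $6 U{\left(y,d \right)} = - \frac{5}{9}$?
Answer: $\frac{235}{54} \approx 4.3519$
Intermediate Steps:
$U{\left(y,d \right)} = - \frac{5}{54}$ ($U{\left(y,d \right)} = \frac{\left(-5\right) \frac{1}{9}}{6} = \frac{1}{6} \left(- \frac{5}{9}\right) = - \frac{5}{54}$)
$S = 61$ ($S = 43 + 18 = 61$)
$M{\left(S \right)} U{\left(-10,-10 \right)} = \left(-47\right) \left(- \frac{5}{54}\right) = \frac{235}{54}$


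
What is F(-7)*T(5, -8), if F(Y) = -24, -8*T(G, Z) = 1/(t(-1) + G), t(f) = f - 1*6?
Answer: -3/2 ≈ -1.5000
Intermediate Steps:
t(f) = -6 + f (t(f) = f - 6 = -6 + f)
T(G, Z) = -1/(8*(-7 + G)) (T(G, Z) = -1/(8*((-6 - 1) + G)) = -1/(8*(-7 + G)))
F(-7)*T(5, -8) = -(-24)/(-56 + 8*5) = -(-24)/(-56 + 40) = -(-24)/(-16) = -(-24)*(-1)/16 = -24*1/16 = -3/2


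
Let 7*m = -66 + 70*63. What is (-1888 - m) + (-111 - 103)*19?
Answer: -46022/7 ≈ -6574.6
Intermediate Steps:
m = 4344/7 (m = (-66 + 70*63)/7 = (-66 + 4410)/7 = (1/7)*4344 = 4344/7 ≈ 620.57)
(-1888 - m) + (-111 - 103)*19 = (-1888 - 1*4344/7) + (-111 - 103)*19 = (-1888 - 4344/7) - 214*19 = -17560/7 - 4066 = -46022/7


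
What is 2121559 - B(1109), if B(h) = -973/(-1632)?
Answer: 3462383315/1632 ≈ 2.1216e+6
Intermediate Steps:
B(h) = 973/1632 (B(h) = -973*(-1/1632) = 973/1632)
2121559 - B(1109) = 2121559 - 1*973/1632 = 2121559 - 973/1632 = 3462383315/1632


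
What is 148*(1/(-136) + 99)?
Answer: 498131/34 ≈ 14651.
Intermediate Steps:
148*(1/(-136) + 99) = 148*(-1/136 + 99) = 148*(13463/136) = 498131/34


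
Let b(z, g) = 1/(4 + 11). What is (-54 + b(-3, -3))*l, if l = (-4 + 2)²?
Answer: -3236/15 ≈ -215.73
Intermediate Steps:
b(z, g) = 1/15
l = 4 (l = (-2)² = 4)
(-54 + b(-3, -3))*l = (-54 + 1/15)*4 = -809/15*4 = -3236/15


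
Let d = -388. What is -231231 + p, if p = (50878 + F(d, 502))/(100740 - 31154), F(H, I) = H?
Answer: -731381358/3163 ≈ -2.3123e+5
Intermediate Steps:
p = 2295/3163 (p = (50878 - 388)/(100740 - 31154) = 50490/69586 = 50490*(1/69586) = 2295/3163 ≈ 0.72558)
-231231 + p = -231231 + 2295/3163 = -731381358/3163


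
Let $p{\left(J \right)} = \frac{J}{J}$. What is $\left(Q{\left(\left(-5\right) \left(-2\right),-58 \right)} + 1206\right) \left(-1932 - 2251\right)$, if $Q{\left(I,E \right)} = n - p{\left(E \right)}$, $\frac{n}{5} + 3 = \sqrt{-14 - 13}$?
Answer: $-4977770 - 62745 i \sqrt{3} \approx -4.9778 \cdot 10^{6} - 1.0868 \cdot 10^{5} i$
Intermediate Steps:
$p{\left(J \right)} = 1$
$n = -15 + 15 i \sqrt{3}$ ($n = -15 + 5 \sqrt{-14 - 13} = -15 + 5 \sqrt{-27} = -15 + 5 \cdot 3 i \sqrt{3} = -15 + 15 i \sqrt{3} \approx -15.0 + 25.981 i$)
$Q{\left(I,E \right)} = -16 + 15 i \sqrt{3}$ ($Q{\left(I,E \right)} = \left(-15 + 15 i \sqrt{3}\right) - 1 = -16 + 15 i \sqrt{3}$)
$\left(Q{\left(\left(-5\right) \left(-2\right),-58 \right)} + 1206\right) \left(-1932 - 2251\right) = \left(\left(-16 + 15 i \sqrt{3}\right) + 1206\right) \left(-1932 - 2251\right) = \left(1190 + 15 i \sqrt{3}\right) \left(-4183\right) = -4977770 - 62745 i \sqrt{3}$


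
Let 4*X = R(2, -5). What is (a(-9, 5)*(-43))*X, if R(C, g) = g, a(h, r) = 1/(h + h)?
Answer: -215/72 ≈ -2.9861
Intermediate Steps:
a(h, r) = 1/(2*h)
X = -5/4 (X = (¼)*(-5) = -5/4 ≈ -1.2500)
(a(-9, 5)*(-43))*X = (((½)/(-9))*(-43))*(-5/4) = (((½)*(-⅑))*(-43))*(-5/4) = -1/18*(-43)*(-5/4) = (43/18)*(-5/4) = -215/72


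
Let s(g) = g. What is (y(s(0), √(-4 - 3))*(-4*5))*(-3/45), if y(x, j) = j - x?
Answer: 4*I*√7/3 ≈ 3.5277*I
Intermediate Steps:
(y(s(0), √(-4 - 3))*(-4*5))*(-3/45) = ((√(-4 - 3) - 1*0)*(-4*5))*(-3/45) = ((√(-7) + 0)*(-20))*(-3*1/45) = ((I*√7 + 0)*(-20))*(-1/15) = ((I*√7)*(-20))*(-1/15) = -20*I*√7*(-1/15) = 4*I*√7/3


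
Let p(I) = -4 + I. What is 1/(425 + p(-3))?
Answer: 1/418 ≈ 0.0023923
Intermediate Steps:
1/(425 + p(-3)) = 1/(425 + (-4 - 3)) = 1/(425 - 7) = 1/418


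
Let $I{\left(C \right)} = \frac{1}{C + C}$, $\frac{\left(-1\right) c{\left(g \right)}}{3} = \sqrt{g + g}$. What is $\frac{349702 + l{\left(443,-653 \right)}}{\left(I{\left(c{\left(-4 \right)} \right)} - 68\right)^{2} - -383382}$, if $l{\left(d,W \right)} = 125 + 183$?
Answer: $\frac{11264291109293760}{12487107508085377} + \frac{164510300160 i \sqrt{2}}{12487107508085377} \approx 0.90207 + 1.8631 \cdot 10^{-5} i$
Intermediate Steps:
$c{\left(g \right)} = - 3 \sqrt{2} \sqrt{g}$ ($c{\left(g \right)} = - 3 \sqrt{g + g} = - 3 \sqrt{2 g} = - 3 \sqrt{2} \sqrt{g}$)
$l{\left(d,W \right)} = 308$
$I{\left(C \right)} = \frac{1}{2 C}$
$\frac{349702 + l{\left(443,-653 \right)}}{\left(I{\left(c{\left(-4 \right)} \right)} - 68\right)^{2} - -383382} = \frac{349702 + 308}{\left(\frac{1}{2 \left(- 3 \sqrt{2} \sqrt{-4}\right)} - 68\right)^{2} - -383382} = \frac{350010}{\left(\frac{1}{2 \left(- 3 \sqrt{2} \cdot 2 i\right)} - 68\right)^{2} + 383382} = \frac{350010}{\left(\frac{1}{2 \left(- 6 i \sqrt{2}\right)} - 68\right)^{2} + 383382} = \frac{350010}{\left(\frac{\frac{1}{12} i \sqrt{2}}{2} - 68\right)^{2} + 383382} = \frac{350010}{\left(\frac{i \sqrt{2}}{24} - 68\right)^{2} + 383382} = \frac{350010}{\left(-68 + \frac{i \sqrt{2}}{24}\right)^{2} + 383382} = \frac{350010}{383382 + \left(-68 + \frac{i \sqrt{2}}{24}\right)^{2}}$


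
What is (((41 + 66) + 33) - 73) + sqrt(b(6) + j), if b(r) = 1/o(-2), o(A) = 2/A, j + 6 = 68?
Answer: 67 + sqrt(61) ≈ 74.810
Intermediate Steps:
j = 62 (j = -6 + 68 = 62)
b(r) = -1 (b(r) = 1/(2/(-2)) = 1/(2*(-1/2)) = 1/(-1) = -1)
(((41 + 66) + 33) - 73) + sqrt(b(6) + j) = (((41 + 66) + 33) - 73) + sqrt(-1 + 62) = ((107 + 33) - 73) + sqrt(61) = (140 - 73) + sqrt(61) = 67 + sqrt(61)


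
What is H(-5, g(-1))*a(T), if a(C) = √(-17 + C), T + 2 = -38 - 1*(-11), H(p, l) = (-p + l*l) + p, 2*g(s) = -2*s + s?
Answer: I*√46/4 ≈ 1.6956*I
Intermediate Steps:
g(s) = -s/2 (g(s) = (-2*s + s)/2 = (-s)/2 = -s/2)
H(p, l) = l² (H(p, l) = (-p + l²) + p = (l² - p) + p = l²)
T = -29 (T = -2 + (-38 - 1*(-11)) = -2 + (-38 + 11) = -2 - 27 = -29)
H(-5, g(-1))*a(T) = (-½*(-1))²*√(-17 - 29) = (½)²*√(-46) = (I*√46)/4 = I*√46/4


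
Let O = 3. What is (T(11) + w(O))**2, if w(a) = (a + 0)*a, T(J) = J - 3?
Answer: 289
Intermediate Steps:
T(J) = -3 + J
w(a) = a**2 (w(a) = a*a = a**2)
(T(11) + w(O))**2 = ((-3 + 11) + 3**2)**2 = (8 + 9)**2 = 17**2 = 289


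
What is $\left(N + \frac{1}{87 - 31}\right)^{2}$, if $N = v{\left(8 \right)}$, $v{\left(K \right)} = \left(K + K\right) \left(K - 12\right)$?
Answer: $\frac{12837889}{3136} \approx 4093.7$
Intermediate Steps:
$v{\left(K \right)} = 2 K \left(-12 + K\right)$
$N = -64$ ($N = 2 \cdot 8 \left(-12 + 8\right) = 2 \cdot 8 \left(-4\right) = -64$)
$\left(N + \frac{1}{87 - 31}\right)^{2} = \left(-64 + \frac{1}{87 - 31}\right)^{2} = \left(-64 + \frac{1}{56}\right)^{2} = \left(- \frac{3583}{56}\right)^{2} = \frac{12837889}{3136}$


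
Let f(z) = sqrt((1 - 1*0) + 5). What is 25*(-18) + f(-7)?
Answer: -450 + sqrt(6) ≈ -447.55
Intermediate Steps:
f(z) = sqrt(6) (f(z) = sqrt((1 + 0) + 5) = sqrt(1 + 5) = sqrt(6))
25*(-18) + f(-7) = 25*(-18) + sqrt(6) = -450 + sqrt(6)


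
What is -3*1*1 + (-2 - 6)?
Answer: -11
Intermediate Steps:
-3*1*1 + (-2 - 6) = -3*1 - 8 = -3 - 8 = -11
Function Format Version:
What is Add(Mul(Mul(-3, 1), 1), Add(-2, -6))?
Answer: -11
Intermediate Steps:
Add(Mul(Mul(-3, 1), 1), Add(-2, -6)) = Add(Mul(-3, 1), -8) = Add(-3, -8) = -11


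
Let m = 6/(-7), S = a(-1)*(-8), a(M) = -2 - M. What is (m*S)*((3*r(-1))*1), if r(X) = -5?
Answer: 720/7 ≈ 102.86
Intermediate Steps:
S = 8 (S = (-2 - 1*(-1))*(-8) = (-2 + 1)*(-8) = -1*(-8) = 8)
m = -6/7 (m = -⅐*6 = -6/7 ≈ -0.85714)
(m*S)*((3*r(-1))*1) = (-6/7*8)*((3*(-5))*1) = -(-720)/7 = -48/7*(-15) = 720/7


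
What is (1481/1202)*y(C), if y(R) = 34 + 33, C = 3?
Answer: 99227/1202 ≈ 82.552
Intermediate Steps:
y(R) = 67
(1481/1202)*y(C) = (1481/1202)*67 = 99227/1202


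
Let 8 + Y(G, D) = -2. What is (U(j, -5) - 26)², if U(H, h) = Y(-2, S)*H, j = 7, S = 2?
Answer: 9216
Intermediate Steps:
Y(G, D) = -10 (Y(G, D) = -8 - 2 = -10)
U(H, h) = -10*H
(U(j, -5) - 26)² = (-10*7 - 26)² = (-70 - 26)² = (-96)² = 9216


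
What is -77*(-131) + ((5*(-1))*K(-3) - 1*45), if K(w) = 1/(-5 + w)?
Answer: 80341/8 ≈ 10043.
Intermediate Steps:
-77*(-131) + ((5*(-1))*K(-3) - 1*45) = -77*(-131) + ((5*(-1))/(-5 - 3) - 1*45) = 10087 + (-5/(-8) - 45) = 10087 + (-5*(-⅛) - 45) = 10087 + (5/8 - 45) = 10087 - 355/8 = 80341/8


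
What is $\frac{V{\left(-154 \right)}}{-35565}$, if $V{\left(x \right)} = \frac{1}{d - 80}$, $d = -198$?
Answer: $\frac{1}{9887070} \approx 1.0114 \cdot 10^{-7}$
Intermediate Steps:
$V{\left(x \right)} = - \frac{1}{278}$ ($V{\left(x \right)} = \frac{1}{-198 - 80} = \frac{1}{-278} = - \frac{1}{278}$)
$\frac{V{\left(-154 \right)}}{-35565} = - \frac{1}{278 \left(-35565\right)} = \left(- \frac{1}{278}\right) \left(- \frac{1}{35565}\right) = \frac{1}{9887070}$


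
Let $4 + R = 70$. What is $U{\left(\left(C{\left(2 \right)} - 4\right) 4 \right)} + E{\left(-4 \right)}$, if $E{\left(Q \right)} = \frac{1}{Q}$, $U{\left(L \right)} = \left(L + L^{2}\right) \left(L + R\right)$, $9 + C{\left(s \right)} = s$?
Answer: $\frac{166495}{4} \approx 41624.0$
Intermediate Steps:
$R = 66$ ($R = -4 + 70 = 66$)
$C{\left(s \right)} = -9 + s$
$U{\left(L \right)} = \left(66 + L\right) \left(L + L^{2}\right)$ ($U{\left(L \right)} = \left(L + L^{2}\right) \left(L + 66\right) = \left(L + L^{2}\right) \left(66 + L\right) = \left(66 + L\right) \left(L + L^{2}\right)$)
$U{\left(\left(C{\left(2 \right)} - 4\right) 4 \right)} + E{\left(-4 \right)} = \left(\left(-9 + 2\right) - 4\right) 4 \left(66 + \left(\left(\left(-9 + 2\right) - 4\right) 4\right)^{2} + 67 \left(\left(-9 + 2\right) - 4\right) 4\right) + \frac{1}{-4} = \left(-7 - 4\right) 4 \left(66 + \left(\left(-7 - 4\right) 4\right)^{2} + 67 \left(-7 - 4\right) 4\right) - \frac{1}{4} = \left(-11\right) 4 \left(66 + \left(\left(-11\right) 4\right)^{2} + 67 \left(\left(-11\right) 4\right)\right) - \frac{1}{4} = - 44 \left(66 + \left(-44\right)^{2} + 67 \left(-44\right)\right) - \frac{1}{4} = - 44 \left(66 + 1936 - 2948\right) - \frac{1}{4} = \left(-44\right) \left(-946\right) - \frac{1}{4} = 41624 - \frac{1}{4} = \frac{166495}{4}$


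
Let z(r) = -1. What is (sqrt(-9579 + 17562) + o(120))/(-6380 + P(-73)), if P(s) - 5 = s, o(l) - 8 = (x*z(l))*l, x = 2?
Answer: 29/806 - 3*sqrt(887)/6448 ≈ 0.022124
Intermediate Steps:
o(l) = 8 - 2*l (o(l) = 8 + (2*(-1))*l = 8 - 2*l)
P(s) = 5 + s
(sqrt(-9579 + 17562) + o(120))/(-6380 + P(-73)) = (sqrt(-9579 + 17562) + (8 - 2*120))/(-6380 + (5 - 73)) = (sqrt(7983) + (8 - 240))/(-6380 - 68) = (3*sqrt(887) - 232)/(-6448) = (-232 + 3*sqrt(887))*(-1/6448) = 29/806 - 3*sqrt(887)/6448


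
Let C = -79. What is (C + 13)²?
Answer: 4356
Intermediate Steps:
(C + 13)² = (-79 + 13)² = (-66)² = 4356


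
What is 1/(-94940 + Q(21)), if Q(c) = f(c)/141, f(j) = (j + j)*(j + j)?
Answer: -47/4461592 ≈ -1.0534e-5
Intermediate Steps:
f(j) = 4*j**2 (f(j) = (2*j)*(2*j) = 4*j**2)
Q(c) = 4*c**2/141 (Q(c) = (4*c**2)/141 = (4*c**2)*(1/141) = 4*c**2/141)
1/(-94940 + Q(21)) = 1/(-94940 + (4/141)*21**2) = 1/(-94940 + (4/141)*441) = 1/(-94940 + 588/47) = 1/(-4461592/47) = -47/4461592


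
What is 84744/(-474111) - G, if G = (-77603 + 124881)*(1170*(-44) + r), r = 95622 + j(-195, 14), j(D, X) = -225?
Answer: -9943438658470/4789 ≈ -2.0763e+9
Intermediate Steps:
r = 95397 (r = 95622 - 225 = 95397)
G = 2076307926 (G = (-77603 + 124881)*(1170*(-44) + 95397) = 47278*(-51480 + 95397) = 47278*43917 = 2076307926)
84744/(-474111) - G = 84744/(-474111) - 1*2076307926 = 84744*(-1/474111) - 2076307926 = -856/4789 - 2076307926 = -9943438658470/4789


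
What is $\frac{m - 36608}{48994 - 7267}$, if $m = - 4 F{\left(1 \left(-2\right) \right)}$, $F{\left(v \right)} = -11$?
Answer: $- \frac{12188}{13909} \approx -0.87627$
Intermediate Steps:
$m = 44$ ($m = \left(-4\right) \left(-11\right) = 44$)
$\frac{m - 36608}{48994 - 7267} = \frac{44 - 36608}{48994 - 7267} = - \frac{36564}{41727} = \left(-36564\right) \frac{1}{41727} = - \frac{12188}{13909}$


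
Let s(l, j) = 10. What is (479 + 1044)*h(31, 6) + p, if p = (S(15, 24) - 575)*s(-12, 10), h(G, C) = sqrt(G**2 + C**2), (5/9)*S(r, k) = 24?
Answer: -5318 + 1523*sqrt(997) ≈ 42771.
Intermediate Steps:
S(r, k) = 216/5 (S(r, k) = (9/5)*24 = 216/5)
h(G, C) = sqrt(C**2 + G**2)
p = -5318 (p = (216/5 - 575)*10 = -2659/5*10 = -5318)
(479 + 1044)*h(31, 6) + p = (479 + 1044)*sqrt(6**2 + 31**2) - 5318 = 1523*sqrt(36 + 961) - 5318 = 1523*sqrt(997) - 5318 = -5318 + 1523*sqrt(997)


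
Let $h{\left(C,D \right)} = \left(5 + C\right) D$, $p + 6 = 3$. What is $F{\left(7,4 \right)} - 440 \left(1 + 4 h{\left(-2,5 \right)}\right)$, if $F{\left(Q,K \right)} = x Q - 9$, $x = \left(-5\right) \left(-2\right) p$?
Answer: $-27059$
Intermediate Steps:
$p = -3$ ($p = -6 + 3 = -3$)
$x = -30$ ($x = \left(-5\right) \left(-2\right) \left(-3\right) = 10 \left(-3\right) = -30$)
$h{\left(C,D \right)} = D \left(5 + C\right)$
$F{\left(Q,K \right)} = -9 - 30 Q$ ($F{\left(Q,K \right)} = - 30 Q - 9 = -9 - 30 Q$)
$F{\left(7,4 \right)} - 440 \left(1 + 4 h{\left(-2,5 \right)}\right) = \left(-9 - 210\right) - 440 \left(1 + 4 \cdot 5 \left(5 - 2\right)\right) = \left(-9 - 210\right) - 440 \left(1 + 4 \cdot 5 \cdot 3\right) = -219 - 440 \left(1 + 4 \cdot 15\right) = -219 - 440 \left(1 + 60\right) = -219 - 26840 = -27059$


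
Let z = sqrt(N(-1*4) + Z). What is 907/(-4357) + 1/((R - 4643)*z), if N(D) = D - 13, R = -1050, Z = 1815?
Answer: -907/4357 - sqrt(1798)/10236014 ≈ -0.20817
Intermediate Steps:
N(D) = -13 + D
z = sqrt(1798) (z = sqrt((-13 - 1*4) + 1815) = sqrt((-13 - 4) + 1815) = sqrt(-17 + 1815) = sqrt(1798) ≈ 42.403)
907/(-4357) + 1/((R - 4643)*z) = 907/(-4357) + 1/((-1050 - 4643)*(sqrt(1798))) = 907*(-1/4357) + (sqrt(1798)/1798)/(-5693) = -907/4357 - sqrt(1798)/10236014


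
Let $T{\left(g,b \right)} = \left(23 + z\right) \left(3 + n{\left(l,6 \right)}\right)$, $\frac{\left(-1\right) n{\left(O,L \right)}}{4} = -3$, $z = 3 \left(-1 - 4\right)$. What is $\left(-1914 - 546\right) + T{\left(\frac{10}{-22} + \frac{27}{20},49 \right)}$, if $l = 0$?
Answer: $-2340$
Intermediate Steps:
$z = -15$ ($z = 3 \left(-5\right) = -15$)
$n{\left(O,L \right)} = 12$ ($n{\left(O,L \right)} = \left(-4\right) \left(-3\right) = 12$)
$T{\left(g,b \right)} = 120$ ($T{\left(g,b \right)} = \left(23 - 15\right) \left(3 + 12\right) = 8 \cdot 15 = 120$)
$\left(-1914 - 546\right) + T{\left(\frac{10}{-22} + \frac{27}{20},49 \right)} = \left(-1914 - 546\right) + 120 = -2460 + 120 = -2340$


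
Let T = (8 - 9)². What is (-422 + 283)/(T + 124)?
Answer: -139/125 ≈ -1.1120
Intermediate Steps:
T = 1 (T = (-1)² = 1)
(-422 + 283)/(T + 124) = (-422 + 283)/(1 + 124) = -139/125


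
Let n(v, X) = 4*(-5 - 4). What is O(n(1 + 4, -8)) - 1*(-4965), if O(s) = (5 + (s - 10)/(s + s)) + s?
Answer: 177647/36 ≈ 4934.6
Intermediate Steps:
n(v, X) = -36 (n(v, X) = 4*(-9) = -36)
O(s) = 5 + s + (-10 + s)/(2*s) (O(s) = (5 + (-10 + s)/((2*s))) + s = (5 + (-10 + s)*(1/(2*s))) + s = (5 + (-10 + s)/(2*s)) + s = 5 + s + (-10 + s)/(2*s))
O(n(1 + 4, -8)) - 1*(-4965) = (11/2 - 36 - 5/(-36)) - 1*(-4965) = (11/2 - 36 - 5*(-1/36)) + 4965 = (11/2 - 36 + 5/36) + 4965 = -1093/36 + 4965 = 177647/36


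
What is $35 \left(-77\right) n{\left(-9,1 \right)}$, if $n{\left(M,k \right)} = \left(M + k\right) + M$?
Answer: $45815$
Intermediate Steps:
$n{\left(M,k \right)} = k + 2 M$
$35 \left(-77\right) n{\left(-9,1 \right)} = 35 \left(-77\right) \left(1 + 2 \left(-9\right)\right) = - 2695 \left(1 - 18\right) = \left(-2695\right) \left(-17\right) = 45815$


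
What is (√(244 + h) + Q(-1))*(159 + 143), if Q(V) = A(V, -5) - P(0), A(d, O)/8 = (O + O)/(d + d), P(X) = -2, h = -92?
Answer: 12684 + 604*√38 ≈ 16407.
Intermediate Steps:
A(d, O) = 8*O/d (A(d, O) = 8*((O + O)/(d + d)) = 8*((2*O)/((2*d))) = 8*((2*O)*(1/(2*d))) = 8*(O/d) = 8*O/d)
Q(V) = 2 - 40/V (Q(V) = 8*(-5)/V - 1*(-2) = -40/V + 2 = 2 - 40/V)
(√(244 + h) + Q(-1))*(159 + 143) = (√(244 - 92) + (2 - 40/(-1)))*(159 + 143) = (√152 + (2 - 40*(-1)))*302 = (2*√38 + (2 + 40))*302 = (2*√38 + 42)*302 = (42 + 2*√38)*302 = 12684 + 604*√38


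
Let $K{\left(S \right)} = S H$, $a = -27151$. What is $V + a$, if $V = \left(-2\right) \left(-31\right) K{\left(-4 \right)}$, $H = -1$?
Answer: $-26903$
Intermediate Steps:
$K{\left(S \right)} = - S$ ($K{\left(S \right)} = S \left(-1\right) = - S$)
$V = 248$ ($V = \left(-2\right) \left(-31\right) \left(\left(-1\right) \left(-4\right)\right) = 62 \cdot 4 = 248$)
$V + a = 248 - 27151 = -26903$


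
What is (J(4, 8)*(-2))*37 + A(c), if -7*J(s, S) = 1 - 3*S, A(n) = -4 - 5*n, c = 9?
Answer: -2045/7 ≈ -292.14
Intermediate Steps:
J(s, S) = -⅐ + 3*S/7 (J(s, S) = -(1 - 3*S)/7 = -⅐ + 3*S/7)
(J(4, 8)*(-2))*37 + A(c) = ((-⅐ + (3/7)*8)*(-2))*37 + (-4 - 5*9) = ((-⅐ + 24/7)*(-2))*37 + (-4 - 45) = ((23/7)*(-2))*37 - 49 = -46/7*37 - 49 = -1702/7 - 49 = -2045/7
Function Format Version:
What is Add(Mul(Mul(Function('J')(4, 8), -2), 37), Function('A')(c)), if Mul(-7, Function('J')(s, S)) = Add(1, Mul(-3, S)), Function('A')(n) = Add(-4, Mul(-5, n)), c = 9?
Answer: Rational(-2045, 7) ≈ -292.14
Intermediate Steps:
Function('J')(s, S) = Add(Rational(-1, 7), Mul(Rational(3, 7), S)) (Function('J')(s, S) = Mul(Rational(-1, 7), Add(1, Mul(-3, S))) = Add(Rational(-1, 7), Mul(Rational(3, 7), S)))
Add(Mul(Mul(Function('J')(4, 8), -2), 37), Function('A')(c)) = Add(Mul(Mul(Add(Rational(-1, 7), Mul(Rational(3, 7), 8)), -2), 37), Add(-4, Mul(-5, 9))) = Add(Mul(Mul(Add(Rational(-1, 7), Rational(24, 7)), -2), 37), Add(-4, -45)) = Add(Mul(Mul(Rational(23, 7), -2), 37), -49) = Add(Mul(Rational(-46, 7), 37), -49) = Add(Rational(-1702, 7), -49) = Rational(-2045, 7)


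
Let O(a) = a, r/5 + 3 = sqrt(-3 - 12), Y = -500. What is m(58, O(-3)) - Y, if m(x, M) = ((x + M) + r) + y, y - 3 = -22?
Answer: 521 + 5*I*sqrt(15) ≈ 521.0 + 19.365*I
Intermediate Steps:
r = -15 + 5*I*sqrt(15) (r = -15 + 5*sqrt(-3 - 12) = -15 + 5*sqrt(-15) = -15 + 5*(I*sqrt(15)) = -15 + 5*I*sqrt(15) ≈ -15.0 + 19.365*I)
y = -19 (y = 3 - 22 = -19)
m(x, M) = -34 + M + x + 5*I*sqrt(15) (m(x, M) = ((x + M) + (-15 + 5*I*sqrt(15))) - 19 = ((M + x) + (-15 + 5*I*sqrt(15))) - 19 = (-15 + M + x + 5*I*sqrt(15)) - 19 = -34 + M + x + 5*I*sqrt(15))
m(58, O(-3)) - Y = (-34 - 3 + 58 + 5*I*sqrt(15)) - 1*(-500) = (21 + 5*I*sqrt(15)) + 500 = 521 + 5*I*sqrt(15)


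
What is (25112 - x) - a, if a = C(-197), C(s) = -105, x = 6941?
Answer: 18276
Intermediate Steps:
a = -105
(25112 - x) - a = (25112 - 1*6941) - 1*(-105) = (25112 - 6941) + 105 = 18171 + 105 = 18276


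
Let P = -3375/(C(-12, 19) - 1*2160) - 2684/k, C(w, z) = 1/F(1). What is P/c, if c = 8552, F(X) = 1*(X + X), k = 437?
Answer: -4321223/8070535228 ≈ -0.00053543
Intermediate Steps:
F(X) = 2*X (F(X) = 1*(2*X) = 2*X)
C(w, z) = 1/2 (C(w, z) = 1/(2*1) = 1/2)
P = -8642446/1887403 (P = -3375/(1/2 - 1*2160) - 2684/437 = -3375/(1/2 - 2160) - 2684*1/437 = -3375/(-4319/2) - 2684/437 = -3375*(-2/4319) - 2684/437 = 6750/4319 - 2684/437 = -8642446/1887403 ≈ -4.5790)
P/c = -8642446/1887403/8552 = -8642446/1887403*1/8552 = -4321223/8070535228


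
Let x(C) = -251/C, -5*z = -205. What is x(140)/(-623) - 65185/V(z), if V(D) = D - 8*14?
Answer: 5685453521/6192620 ≈ 918.10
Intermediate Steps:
z = 41 (z = -⅕*(-205) = 41)
V(D) = -112 + D (V(D) = D - 112 = -112 + D)
x(140)/(-623) - 65185/V(z) = -251/140/(-623) - 65185/(-112 + 41) = -251*1/140*(-1/623) - 65185/(-71) = -251/140*(-1/623) - 65185*(-1/71) = 251/87220 + 65185/71 = 5685453521/6192620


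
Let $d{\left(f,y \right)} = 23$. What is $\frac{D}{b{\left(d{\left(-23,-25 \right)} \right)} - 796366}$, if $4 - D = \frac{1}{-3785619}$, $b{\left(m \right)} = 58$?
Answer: $- \frac{15142477}{3014518694652} \approx -5.0232 \cdot 10^{-6}$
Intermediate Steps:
$D = \frac{15142477}{3785619}$ ($D = 4 - \frac{1}{-3785619} = 4 - - \frac{1}{3785619} = 4 + \frac{1}{3785619} = \frac{15142477}{3785619} \approx 4.0$)
$\frac{D}{b{\left(d{\left(-23,-25 \right)} \right)} - 796366} = \frac{15142477}{3785619 \left(58 - 796366\right)} = \frac{15142477}{3785619 \left(-796308\right)} = \frac{15142477}{3785619} \left(- \frac{1}{796308}\right) = - \frac{15142477}{3014518694652}$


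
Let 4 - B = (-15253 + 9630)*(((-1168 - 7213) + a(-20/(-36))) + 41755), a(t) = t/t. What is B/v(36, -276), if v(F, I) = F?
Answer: 187667629/36 ≈ 5.2130e+6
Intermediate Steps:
a(t) = 1
B = 187667629 (B = 4 - (-15253 + 9630)*(((-1168 - 7213) + 1) + 41755) = 4 - (-5623)*((-8381 + 1) + 41755) = 4 - (-5623)*(-8380 + 41755) = 4 - (-5623)*33375 = 4 - 1*(-187667625) = 4 + 187667625 = 187667629)
B/v(36, -276) = 187667629/36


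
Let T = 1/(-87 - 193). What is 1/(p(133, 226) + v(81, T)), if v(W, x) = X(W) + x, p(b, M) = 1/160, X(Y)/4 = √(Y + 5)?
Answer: -3360/1726054391 + 5017600*√86/1726054391 ≈ 0.026956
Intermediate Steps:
X(Y) = 4*√(5 + Y) (X(Y) = 4*√(Y + 5) = 4*√(5 + Y))
p(b, M) = 1/160
T = -1/280 (T = 1/(-280) = -1/280 ≈ -0.0035714)
v(W, x) = x + 4*√(5 + W) (v(W, x) = 4*√(5 + W) + x = x + 4*√(5 + W))
1/(p(133, 226) + v(81, T)) = 1/(1/160 + (-1/280 + 4*√(5 + 81))) = 1/(1/160 + (-1/280 + 4*√86)) = 1/(3/1120 + 4*√86)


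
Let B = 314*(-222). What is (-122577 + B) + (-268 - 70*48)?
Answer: -195913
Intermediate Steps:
B = -69708
(-122577 + B) + (-268 - 70*48) = (-122577 - 69708) + (-268 - 70*48) = -192285 + (-268 - 3360) = -192285 - 3628 = -195913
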